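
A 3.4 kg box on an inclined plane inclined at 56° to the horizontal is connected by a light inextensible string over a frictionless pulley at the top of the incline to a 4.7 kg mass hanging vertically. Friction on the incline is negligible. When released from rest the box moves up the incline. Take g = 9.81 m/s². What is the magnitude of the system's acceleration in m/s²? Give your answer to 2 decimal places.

For the box on the incline: the weight component along the slope is m₁g sin 56° = 3.4 × 9.81 × 0.8290 = 27.650 N and the normal force is N = m₁g cos 56° = 18.651 N.
Newton's second law for the box (up-slope positive): T − 27.650 = 3.4 a. For the hanging mass (downward positive): 4.7 × 9.81 − T = 4.7 a.
Adding the two equations eliminates T: 18.457 = 8.1 a, so a = 2.2786 m/s².

2.28 m/s²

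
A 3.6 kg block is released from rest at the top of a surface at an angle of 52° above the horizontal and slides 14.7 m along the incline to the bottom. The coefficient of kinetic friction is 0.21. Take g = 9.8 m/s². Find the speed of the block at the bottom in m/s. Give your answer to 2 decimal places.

The weight component along the incline is mg sin 52° = 27.801 N and the normal force is N = mg cos 52° = 21.721 N.
Friction up the slope is f = μN = 0.21 × 21.721 = 4.561 N, so the net downslope force is 27.801 − 4.561 = 23.240 N and a = 23.240 / 3.6 = 6.4556 m/s².
Starting from rest over a distance of 14.7 m, v² = 2aL = 2 × 6.4556 × 14.7 = 189.7946, so v = 13.7766 m/s.

13.78 m/s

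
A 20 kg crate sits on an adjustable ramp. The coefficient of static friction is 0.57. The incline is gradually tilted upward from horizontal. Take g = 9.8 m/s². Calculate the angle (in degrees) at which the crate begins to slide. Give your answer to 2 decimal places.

At the threshold of sliding, static friction is at its maximum μ_s N and exactly balances the weight component along the incline: mg sin θ = μ_s mg cos θ.
Hence tan θ = μ_s = 0.57, so θ = arctan(0.57) = 29.6831°.

29.68°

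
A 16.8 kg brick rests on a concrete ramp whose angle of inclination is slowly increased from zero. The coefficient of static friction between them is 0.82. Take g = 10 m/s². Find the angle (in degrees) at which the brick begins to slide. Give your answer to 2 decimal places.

At the threshold of sliding, static friction is at its maximum μ_s N and exactly balances the weight component along the incline: mg sin θ = μ_s mg cos θ.
Hence tan θ = μ_s = 0.82, so θ = arctan(0.82) = 39.3518°.

39.35°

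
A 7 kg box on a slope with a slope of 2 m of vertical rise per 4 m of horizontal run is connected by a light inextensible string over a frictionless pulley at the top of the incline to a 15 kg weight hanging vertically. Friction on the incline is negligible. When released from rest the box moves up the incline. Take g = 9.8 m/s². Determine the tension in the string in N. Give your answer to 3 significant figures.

67.7 N

For the box on the incline: the weight component along the slope is m₁g sin 26.57° = 7 × 9.8 × 0.4472 = 30.678 N and the normal force is N = m₁g cos 26.57° = 61.358 N.
Newton's second law for the box (up-slope positive): T − 30.678 = 7 a. For the hanging weight (downward positive): 15 × 9.8 − T = 15 a.
Adding the two equations eliminates T: 116.322 = 22 a, so a = 5.2874 m/s².
Then from the hanging weight's equation, T = 15 × (9.8 − 5.2874) = 67.689 N.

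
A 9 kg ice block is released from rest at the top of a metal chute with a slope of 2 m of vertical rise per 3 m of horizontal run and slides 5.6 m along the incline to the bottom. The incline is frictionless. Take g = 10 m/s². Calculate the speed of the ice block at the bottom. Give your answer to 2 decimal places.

The weight component along the incline is mg sin 33.69° = 49.923 N and the normal force is N = mg cos 33.69° = 74.885 N.
With no friction, a = g sin 33.69° = 5.5470 m/s².
Starting from rest over a distance of 5.6 m, v² = 2aL = 2 × 5.5470 × 5.6 = 62.1264, so v = 7.8820 m/s.

7.88 m/s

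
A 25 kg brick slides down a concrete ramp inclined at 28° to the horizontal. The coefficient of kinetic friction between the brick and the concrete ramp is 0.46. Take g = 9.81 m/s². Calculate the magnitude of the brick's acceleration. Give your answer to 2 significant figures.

Resolving the weight along the incline: the component pulling the brick down the slope is mg sin 28° = 25 × 9.81 × 0.4695 = 115.145 N, and the normal force is N = mg cos 28° = 25 × 9.81 × 0.8829 = 216.531 N.
Kinetic friction acts up the slope with magnitude f = μN = 0.46 × 216.531 = 99.604 N.
Net force along the incline is 115.145 − 99.604 = 15.541 N, so a = 15.541 / 25 = 0.6216 m/s².

0.62 m/s²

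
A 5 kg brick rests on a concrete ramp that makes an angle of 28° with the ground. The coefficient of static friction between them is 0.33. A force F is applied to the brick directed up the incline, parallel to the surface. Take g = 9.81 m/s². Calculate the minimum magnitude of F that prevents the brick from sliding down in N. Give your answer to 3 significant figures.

The normal force is N = mg cos 28° = 43.309 N. With F at its minimum the brick is on the verge of sliding down, so static friction is at its maximum μ_s N = 0.33 × 43.309 = 14.292 N and acts up the slope.
Equilibrium along the incline: F + μ_s N = mg sin 28°, so F = 23.028 − 14.292 = 8.736 N.

8.74 N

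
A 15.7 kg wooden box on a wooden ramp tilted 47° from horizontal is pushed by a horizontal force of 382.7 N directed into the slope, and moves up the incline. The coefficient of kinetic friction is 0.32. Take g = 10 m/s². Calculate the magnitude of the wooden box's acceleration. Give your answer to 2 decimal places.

The horizontal push has components F cos 47° = 382.7 × 0.6820 = 261.001 N up the incline and F sin 47° = 382.7 × 0.7314 = 279.907 N pressing into the surface.
The normal force is therefore N = mg cos 47° + F sin 47° = 107.074 + 279.907 = 386.981 N, and kinetic friction down the slope is μN = 0.32 × 386.981 = 123.834 N.
Along the incline: F cos 47° − mg sin 47° − μN = ma, so 261.001 − 114.830 − 123.834 = 15.7 a, giving a = 1.4227 m/s².

1.42 m/s²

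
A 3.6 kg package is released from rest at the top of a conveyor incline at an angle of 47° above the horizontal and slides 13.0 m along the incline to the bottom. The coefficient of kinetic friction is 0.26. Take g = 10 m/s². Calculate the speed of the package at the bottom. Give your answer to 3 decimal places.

The weight component along the incline is mg sin 47° = 26.329 N and the normal force is N = mg cos 47° = 24.552 N.
Friction up the slope is f = μN = 0.26 × 24.552 = 6.384 N, so the net downslope force is 26.329 − 6.384 = 19.945 N and a = 19.945 / 3.6 = 5.5403 m/s².
Starting from rest over a distance of 13.0 m, v² = 2aL = 2 × 5.5403 × 13.0 = 144.0478, so v = 12.0020 m/s.

12.002 m/s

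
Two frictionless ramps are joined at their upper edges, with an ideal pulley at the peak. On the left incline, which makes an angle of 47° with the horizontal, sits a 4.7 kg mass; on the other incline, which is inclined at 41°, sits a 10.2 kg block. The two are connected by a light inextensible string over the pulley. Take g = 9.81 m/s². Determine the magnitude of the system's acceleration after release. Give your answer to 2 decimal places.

2.14 m/s²

Resolve each weight along its own incline: the 4.7 kg mass has component 4.7 × 9.81 × sin 47° = 33.721 N down its slope, and the 10.2 kg mass has 10.2 × 9.81 × sin 41° = 65.647 N down its slope.
The 10.2 kg side's 65.647 N exceeds the other side's 33.721 N, so that mass slides down and the 4.7 kg mass slides up. Taking that direction as positive, Newton's second law for the whole system gives 65.647 − 33.721 = (4.7 + 10.2) a, so a = 31.926 / 14.9 = 2.1427 m/s².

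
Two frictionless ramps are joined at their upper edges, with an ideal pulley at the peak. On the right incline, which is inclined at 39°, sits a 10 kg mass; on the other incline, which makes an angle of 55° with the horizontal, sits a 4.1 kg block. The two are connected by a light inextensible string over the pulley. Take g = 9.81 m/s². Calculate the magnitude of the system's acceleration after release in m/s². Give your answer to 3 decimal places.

Resolve each weight along its own incline: the 10 kg mass has component 10 × 9.81 × sin 39° = 61.736 N down its slope, and the 4.1 kg mass has 4.1 × 9.81 × sin 55° = 32.947 N down its slope.
The 10 kg side's 61.736 N exceeds the other side's 32.947 N, so that mass slides down and the 4.1 kg mass slides up. Taking that direction as positive, Newton's second law for the whole system gives 61.736 − 32.947 = (10 + 4.1) a, so a = 28.789 / 14.1 = 2.0418 m/s².

2.042 m/s²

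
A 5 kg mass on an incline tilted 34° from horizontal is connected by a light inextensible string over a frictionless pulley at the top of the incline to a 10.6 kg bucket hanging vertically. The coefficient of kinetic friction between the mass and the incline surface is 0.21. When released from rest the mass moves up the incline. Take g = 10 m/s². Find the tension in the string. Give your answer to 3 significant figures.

58.9 N

For the mass on the incline: the weight component along the slope is m₁g sin 34° = 5 × 10 × 0.5592 = 27.960 N and the normal force is N = m₁g cos 34° = 41.452 N.
Kinetic friction opposes the mass's motion up the incline: f = μN = 0.21 × 41.452 = 8.705 N acting down the slope.
Newton's second law for the mass (up-slope positive): T − 27.960 − 8.705 = 5 a. For the hanging bucket (downward positive): 10.6 × 10 − T = 10.6 a.
Adding the two equations eliminates T: 69.335 = 15.6 a, so a = 4.4446 m/s².
Then from the hanging bucket's equation, T = 10.6 × (10 − 4.4446) = 58.887 N.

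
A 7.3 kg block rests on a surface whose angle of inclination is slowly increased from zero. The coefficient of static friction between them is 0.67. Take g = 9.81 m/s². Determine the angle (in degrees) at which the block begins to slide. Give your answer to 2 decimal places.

At the threshold of sliding, static friction is at its maximum μ_s N and exactly balances the weight component along the incline: mg sin θ = μ_s mg cos θ.
Hence tan θ = μ_s = 0.67, so θ = arctan(0.67) = 33.8221°.

33.82°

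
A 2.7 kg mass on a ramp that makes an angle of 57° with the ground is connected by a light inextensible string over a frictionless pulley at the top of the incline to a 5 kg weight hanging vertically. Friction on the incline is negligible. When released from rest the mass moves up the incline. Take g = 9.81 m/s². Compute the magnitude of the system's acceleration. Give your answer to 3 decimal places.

For the mass on the incline: the weight component along the slope is m₁g sin 57° = 2.7 × 9.81 × 0.8387 = 22.215 N and the normal force is N = m₁g cos 57° = 14.426 N.
Newton's second law for the mass (up-slope positive): T − 22.215 = 2.7 a. For the hanging weight (downward positive): 5 × 9.81 − T = 5 a.
Adding the two equations eliminates T: 26.835 = 7.7 a, so a = 3.4851 m/s².

3.485 m/s²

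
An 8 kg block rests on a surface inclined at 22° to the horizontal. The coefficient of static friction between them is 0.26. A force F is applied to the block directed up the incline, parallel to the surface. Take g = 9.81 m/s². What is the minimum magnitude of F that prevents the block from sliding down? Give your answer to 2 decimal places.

The normal force is N = mg cos 22° = 72.765 N. With F at its minimum the block is on the verge of sliding down, so static friction is at its maximum μ_s N = 0.26 × 72.765 = 18.919 N and acts up the slope.
Equilibrium along the incline: F + μ_s N = mg sin 22°, so F = 29.399 − 18.919 = 10.480 N.

10.48 N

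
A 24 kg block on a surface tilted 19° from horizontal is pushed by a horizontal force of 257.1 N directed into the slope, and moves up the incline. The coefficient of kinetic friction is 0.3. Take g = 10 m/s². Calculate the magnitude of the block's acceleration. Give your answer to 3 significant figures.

2.99 m/s²

The horizontal push has components F cos 19° = 257.1 × 0.9455 = 243.088 N up the incline and F sin 19° = 257.1 × 0.3256 = 83.712 N pressing into the surface.
The normal force is therefore N = mg cos 19° + F sin 19° = 226.920 + 83.712 = 310.632 N, and kinetic friction down the slope is μN = 0.3 × 310.632 = 93.190 N.
Along the incline: F cos 19° − mg sin 19° − μN = ma, so 243.088 − 78.144 − 93.190 = 24 a, giving a = 2.9897 m/s².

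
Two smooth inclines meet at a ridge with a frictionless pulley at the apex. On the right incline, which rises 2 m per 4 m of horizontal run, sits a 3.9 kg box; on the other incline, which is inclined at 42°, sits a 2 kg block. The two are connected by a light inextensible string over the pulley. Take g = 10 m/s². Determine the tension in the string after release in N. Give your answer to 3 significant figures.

Resolve each weight along its own incline: the 3.9 kg mass has component 3.9 × 10 × sin 26.57° = 17.441 N down its slope, and the 2 kg mass has 2 × 10 × sin 42° = 13.383 N down its slope.
The 3.9 kg side's 17.441 N exceeds the other side's 13.383 N, so that mass slides down and the 2 kg mass slides up. Taking that direction as positive, Newton's second law for the whole system gives 17.441 − 13.383 = (3.9 + 2) a, so a = 4.058 / 5.9 = 0.6878 m/s².
For the 2 kg mass (up-slope positive): T − 13.383 = 2 × 0.6878, so T = 14.759 N.

14.8 N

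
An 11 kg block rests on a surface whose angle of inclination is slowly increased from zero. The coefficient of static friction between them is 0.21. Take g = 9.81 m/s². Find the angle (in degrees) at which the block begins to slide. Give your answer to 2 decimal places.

At the threshold of sliding, static friction is at its maximum μ_s N and exactly balances the weight component along the incline: mg sin θ = μ_s mg cos θ.
Hence tan θ = μ_s = 0.21, so θ = arctan(0.21) = 11.8598°.

11.86°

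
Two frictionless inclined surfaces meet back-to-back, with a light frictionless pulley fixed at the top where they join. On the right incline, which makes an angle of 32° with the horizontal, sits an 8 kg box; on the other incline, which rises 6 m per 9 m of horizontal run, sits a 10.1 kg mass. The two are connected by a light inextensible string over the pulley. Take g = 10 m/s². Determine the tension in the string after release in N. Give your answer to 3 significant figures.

48.4 N

Resolve each weight along its own incline: the 8 kg mass has component 8 × 10 × sin 32° = 42.394 N down its slope, and the 10.1 kg mass has 10.1 × 10 × sin 33.69° = 56.025 N down its slope.
The 10.1 kg side's 56.025 N exceeds the other side's 42.394 N, so that mass slides down and the 8 kg mass slides up. Taking that direction as positive, Newton's second law for the whole system gives 56.025 − 42.394 = (8 + 10.1) a, so a = 13.631 / 18.1 = 0.7531 m/s².
For the 8 kg mass (up-slope positive): T − 42.394 = 8 × 0.7531, so T = 48.419 N.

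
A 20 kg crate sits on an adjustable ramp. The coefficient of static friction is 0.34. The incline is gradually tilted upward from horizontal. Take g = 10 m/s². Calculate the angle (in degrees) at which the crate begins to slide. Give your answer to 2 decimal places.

At the threshold of sliding, static friction is at its maximum μ_s N and exactly balances the weight component along the incline: mg sin θ = μ_s mg cos θ.
Hence tan θ = μ_s = 0.34, so θ = arctan(0.34) = 18.7780°.

18.78°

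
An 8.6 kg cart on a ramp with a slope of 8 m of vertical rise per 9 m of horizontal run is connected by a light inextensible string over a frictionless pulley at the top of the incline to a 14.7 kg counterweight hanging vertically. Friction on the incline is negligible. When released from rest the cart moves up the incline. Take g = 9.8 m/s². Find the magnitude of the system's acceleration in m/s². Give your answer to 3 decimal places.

For the cart on the incline: the weight component along the slope is m₁g sin 41.63° = 8.6 × 9.8 × 0.6644 = 55.996 N and the normal force is N = m₁g cos 41.63° = 62.992 N.
Newton's second law for the cart (up-slope positive): T − 55.996 = 8.6 a. For the hanging counterweight (downward positive): 14.7 × 9.8 − T = 14.7 a.
Adding the two equations eliminates T: 88.064 = 23.3 a, so a = 3.7796 m/s².

3.780 m/s²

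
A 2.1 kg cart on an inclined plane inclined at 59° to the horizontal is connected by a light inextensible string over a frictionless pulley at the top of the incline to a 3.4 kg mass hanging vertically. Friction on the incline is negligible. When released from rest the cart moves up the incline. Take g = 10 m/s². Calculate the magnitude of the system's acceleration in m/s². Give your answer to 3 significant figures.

For the cart on the incline: the weight component along the slope is m₁g sin 59° = 2.1 × 10 × 0.8572 = 18.001 N and the normal force is N = m₁g cos 59° = 10.816 N.
Newton's second law for the cart (up-slope positive): T − 18.001 = 2.1 a. For the hanging mass (downward positive): 3.4 × 10 − T = 3.4 a.
Adding the two equations eliminates T: 15.999 = 5.5 a, so a = 2.9089 m/s².

2.91 m/s²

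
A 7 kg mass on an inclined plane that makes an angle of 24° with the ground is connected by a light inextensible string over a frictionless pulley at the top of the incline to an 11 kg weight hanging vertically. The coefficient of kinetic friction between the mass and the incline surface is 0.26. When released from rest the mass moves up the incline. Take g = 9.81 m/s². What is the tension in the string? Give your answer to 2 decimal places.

For the mass on the incline: the weight component along the slope is m₁g sin 24° = 7 × 9.81 × 0.4067 = 27.928 N and the normal force is N = m₁g cos 24° = 62.733 N.
Kinetic friction opposes the mass's motion up the incline: f = μN = 0.26 × 62.733 = 16.311 N acting down the slope.
Newton's second law for the mass (up-slope positive): T − 27.928 − 16.311 = 7 a. For the hanging weight (downward positive): 11 × 9.81 − T = 11 a.
Adding the two equations eliminates T: 63.671 = 18 a, so a = 3.5373 m/s².
Then from the hanging weight's equation, T = 11 × (9.81 − 3.5373) = 69.000 N.

69.00 N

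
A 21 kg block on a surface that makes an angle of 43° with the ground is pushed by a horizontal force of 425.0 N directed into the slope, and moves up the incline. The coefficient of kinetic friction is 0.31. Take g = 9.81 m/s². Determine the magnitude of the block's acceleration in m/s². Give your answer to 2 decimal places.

The horizontal push has components F cos 43° = 425.0 × 0.7314 = 310.845 N up the incline and F sin 43° = 425.0 × 0.6820 = 289.850 N pressing into the surface.
The normal force is therefore N = mg cos 43° + F sin 43° = 150.676 + 289.850 = 440.526 N, and kinetic friction down the slope is μN = 0.31 × 440.526 = 136.563 N.
Along the incline: F cos 43° − mg sin 43° − μN = ma, so 310.845 − 140.499 − 136.563 = 21 a, giving a = 1.6087 m/s².

1.61 m/s²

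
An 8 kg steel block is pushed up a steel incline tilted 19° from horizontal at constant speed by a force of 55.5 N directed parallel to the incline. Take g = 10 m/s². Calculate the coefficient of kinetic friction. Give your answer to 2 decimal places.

At constant speed ΣF = 0 along the incline. The applied 55.5 N acts up the slope; the weight component mg sin 19° = 26.045 N and kinetic friction μN both act down the slope.
So 55.5 = 26.045 + μ × 75.641, giving μ = (55.5 − 26.045) / 75.641 = 0.3894.

0.39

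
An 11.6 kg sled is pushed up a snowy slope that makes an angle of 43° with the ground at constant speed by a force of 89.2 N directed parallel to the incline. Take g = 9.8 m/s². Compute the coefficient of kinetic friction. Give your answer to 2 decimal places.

At constant speed ΣF = 0 along the incline. The applied 89.2 N acts up the slope; the weight component mg sin 43° = 77.530 N and kinetic friction μN both act down the slope.
So 89.2 = 77.530 + μ × 83.140, giving μ = (89.2 − 77.530) / 83.140 = 0.1404.

0.14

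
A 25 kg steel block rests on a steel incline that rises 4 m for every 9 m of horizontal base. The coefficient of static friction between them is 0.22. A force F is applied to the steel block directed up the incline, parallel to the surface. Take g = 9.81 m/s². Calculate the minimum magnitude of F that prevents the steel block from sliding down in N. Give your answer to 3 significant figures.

The normal force is N = mg cos 23.96° = 224.112 N. With F at its minimum the steel block is on the verge of sliding down, so static friction is at its maximum μ_s N = 0.22 × 224.112 = 49.305 N and acts up the slope.
Equilibrium along the incline: F + μ_s N = mg sin 23.96°, so F = 99.605 − 49.305 = 50.300 N.

50.3 N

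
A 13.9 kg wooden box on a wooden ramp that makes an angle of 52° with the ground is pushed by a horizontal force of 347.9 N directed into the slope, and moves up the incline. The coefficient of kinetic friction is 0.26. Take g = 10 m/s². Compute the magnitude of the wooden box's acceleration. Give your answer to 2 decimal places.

0.80 m/s²

The horizontal push has components F cos 52° = 347.9 × 0.6157 = 214.202 N up the incline and F sin 52° = 347.9 × 0.7880 = 274.145 N pressing into the surface.
The normal force is therefore N = mg cos 52° + F sin 52° = 85.582 + 274.145 = 359.727 N, and kinetic friction down the slope is μN = 0.26 × 359.727 = 93.529 N.
Along the incline: F cos 52° − mg sin 52° − μN = ma, so 214.202 − 109.532 − 93.529 = 13.9 a, giving a = 0.8015 m/s².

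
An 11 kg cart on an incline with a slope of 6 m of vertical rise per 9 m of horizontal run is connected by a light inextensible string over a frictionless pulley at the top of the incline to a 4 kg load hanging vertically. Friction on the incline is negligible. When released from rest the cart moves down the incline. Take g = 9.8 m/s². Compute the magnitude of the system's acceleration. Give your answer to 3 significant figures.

1.37 m/s²

For the cart on the incline: the weight component along the slope is m₁g sin 33.69° = 11 × 9.8 × 0.5547 = 59.797 N and the normal force is N = m₁g cos 33.69° = 89.695 N.
Newton's second law for the cart (down-slope positive): 59.797 − T = 11 a. For the hanging load (upward positive): T − 4 × 9.8 = 4 a.
Adding the two equations eliminates T: 20.597 = 15 a, so a = 1.3731 m/s².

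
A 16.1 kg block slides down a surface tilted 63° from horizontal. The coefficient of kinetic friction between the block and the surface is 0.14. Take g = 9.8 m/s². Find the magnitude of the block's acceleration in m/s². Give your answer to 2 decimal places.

8.11 m/s²

Resolving the weight along the incline: the component pulling the block down the slope is mg sin 63° = 16.1 × 9.8 × 0.8910 = 140.582 N, and the normal force is N = mg cos 63° = 16.1 × 9.8 × 0.4540 = 71.632 N.
Kinetic friction acts up the slope with magnitude f = μN = 0.14 × 71.632 = 10.028 N.
Net force along the incline is 140.582 − 10.028 = 130.554 N, so a = 130.554 / 16.1 = 8.1089 m/s².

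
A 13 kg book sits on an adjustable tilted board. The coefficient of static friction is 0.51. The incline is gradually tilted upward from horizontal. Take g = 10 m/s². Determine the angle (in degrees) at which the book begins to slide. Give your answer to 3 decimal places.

27.022°

At the threshold of sliding, static friction is at its maximum μ_s N and exactly balances the weight component along the incline: mg sin θ = μ_s mg cos θ.
Hence tan θ = μ_s = 0.51, so θ = arctan(0.51) = 27.0216°.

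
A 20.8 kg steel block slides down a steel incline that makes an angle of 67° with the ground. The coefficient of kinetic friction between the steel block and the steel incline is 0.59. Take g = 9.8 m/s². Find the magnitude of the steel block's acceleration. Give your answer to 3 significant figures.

6.76 m/s²

Resolving the weight along the incline: the component pulling the steel block down the slope is mg sin 67° = 20.8 × 9.8 × 0.9205 = 187.635 N, and the normal force is N = mg cos 67° = 20.8 × 9.8 × 0.3907 = 79.640 N.
Kinetic friction acts up the slope with magnitude f = μN = 0.59 × 79.640 = 46.988 N.
Net force along the incline is 187.635 − 46.988 = 140.647 N, so a = 140.647 / 20.8 = 6.7619 m/s².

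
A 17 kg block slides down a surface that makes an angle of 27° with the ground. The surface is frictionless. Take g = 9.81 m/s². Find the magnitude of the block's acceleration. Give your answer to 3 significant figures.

4.45 m/s²

Resolving the weight along the incline: the component pulling the block down the slope is mg sin 27° = 17 × 9.81 × 0.4540 = 75.714 N, and the normal force is N = mg cos 27° = 17 × 9.81 × 0.8910 = 148.592 N.
With no friction the net force along the incline is 75.714 N, so a = g sin 27° = 75.714 / 17 = 4.4538 m/s².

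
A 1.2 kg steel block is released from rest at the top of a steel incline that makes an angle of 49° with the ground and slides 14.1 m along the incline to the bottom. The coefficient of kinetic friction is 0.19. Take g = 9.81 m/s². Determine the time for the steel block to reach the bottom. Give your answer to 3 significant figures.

2.14 s

The weight component along the incline is mg sin 49° = 8.884 N and the normal force is N = mg cos 49° = 7.723 N.
Friction up the slope is f = μN = 0.19 × 7.723 = 1.467 N, so the net downslope force is 8.884 − 1.467 = 7.417 N and a = 7.417 / 1.2 = 6.1808 m/s².
Starting from rest, L = ½at², so t = √(2L/a) = √(2 × 14.1 / 6.1808) = 2.1360 s.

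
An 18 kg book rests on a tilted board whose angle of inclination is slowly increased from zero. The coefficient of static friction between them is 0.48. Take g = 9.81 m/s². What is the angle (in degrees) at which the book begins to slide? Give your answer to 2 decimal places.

25.64°

At the threshold of sliding, static friction is at its maximum μ_s N and exactly balances the weight component along the incline: mg sin θ = μ_s mg cos θ.
Hence tan θ = μ_s = 0.48, so θ = arctan(0.48) = 25.6410°.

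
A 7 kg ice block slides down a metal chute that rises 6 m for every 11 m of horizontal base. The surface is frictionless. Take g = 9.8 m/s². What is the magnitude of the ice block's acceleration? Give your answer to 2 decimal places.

Resolving the weight along the incline: the component pulling the ice block down the slope is mg sin 28.61° = 7 × 9.8 × 0.4789 = 32.853 N, and the normal force is N = mg cos 28.61° = 7 × 9.8 × 0.8779 = 60.224 N.
With no friction the net force along the incline is 32.853 N, so a = g sin 28.61° = 32.853 / 7 = 4.6933 m/s².

4.69 m/s²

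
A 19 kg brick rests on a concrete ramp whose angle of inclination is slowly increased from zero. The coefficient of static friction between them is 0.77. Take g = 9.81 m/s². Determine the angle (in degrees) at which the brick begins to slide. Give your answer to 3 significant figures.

At the threshold of sliding, static friction is at its maximum μ_s N and exactly balances the weight component along the incline: mg sin θ = μ_s mg cos θ.
Hence tan θ = μ_s = 0.77, so θ = arctan(0.77) = 37.5963°.

37.6°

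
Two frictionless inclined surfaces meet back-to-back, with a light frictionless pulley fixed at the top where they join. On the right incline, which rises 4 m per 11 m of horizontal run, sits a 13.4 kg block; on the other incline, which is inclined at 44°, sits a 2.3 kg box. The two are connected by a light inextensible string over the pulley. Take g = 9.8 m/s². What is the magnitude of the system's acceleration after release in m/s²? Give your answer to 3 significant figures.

1.86 m/s²

Resolve each weight along its own incline: the 13.4 kg mass has component 13.4 × 9.8 × sin 19.98° = 44.878 N down its slope, and the 2.3 kg mass has 2.3 × 9.8 × sin 44° = 15.658 N down its slope.
The 13.4 kg side's 44.878 N exceeds the other side's 15.658 N, so that mass slides down and the 2.3 kg mass slides up. Taking that direction as positive, Newton's second law for the whole system gives 44.878 − 15.658 = (13.4 + 2.3) a, so a = 29.220 / 15.7 = 1.8611 m/s².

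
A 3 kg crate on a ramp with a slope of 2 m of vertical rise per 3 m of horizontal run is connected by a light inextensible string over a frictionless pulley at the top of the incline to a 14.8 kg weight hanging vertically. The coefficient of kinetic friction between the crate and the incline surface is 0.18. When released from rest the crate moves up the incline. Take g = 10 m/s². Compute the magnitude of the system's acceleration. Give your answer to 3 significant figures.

7.13 m/s²

For the crate on the incline: the weight component along the slope is m₁g sin 33.69° = 3 × 10 × 0.5547 = 16.641 N and the normal force is N = m₁g cos 33.69° = 24.962 N.
Kinetic friction opposes the crate's motion up the incline: f = μN = 0.18 × 24.962 = 4.493 N acting down the slope.
Newton's second law for the crate (up-slope positive): T − 16.641 − 4.493 = 3 a. For the hanging weight (downward positive): 14.8 × 10 − T = 14.8 a.
Adding the two equations eliminates T: 126.866 = 17.8 a, so a = 7.1273 m/s².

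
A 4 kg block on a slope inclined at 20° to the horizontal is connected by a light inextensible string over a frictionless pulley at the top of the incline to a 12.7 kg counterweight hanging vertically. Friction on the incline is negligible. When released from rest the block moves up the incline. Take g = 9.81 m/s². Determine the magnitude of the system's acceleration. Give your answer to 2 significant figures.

For the block on the incline: the weight component along the slope is m₁g sin 20° = 4 × 9.81 × 0.3420 = 13.420 N and the normal force is N = m₁g cos 20° = 36.874 N.
Newton's second law for the block (up-slope positive): T − 13.420 = 4 a. For the hanging counterweight (downward positive): 12.7 × 9.81 − T = 12.7 a.
Adding the two equations eliminates T: 111.167 = 16.7 a, so a = 6.6567 m/s².

6.7 m/s²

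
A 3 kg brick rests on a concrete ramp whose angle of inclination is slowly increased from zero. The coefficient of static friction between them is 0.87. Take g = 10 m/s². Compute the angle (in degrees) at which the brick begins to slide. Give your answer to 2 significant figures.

41°

At the threshold of sliding, static friction is at its maximum μ_s N and exactly balances the weight component along the incline: mg sin θ = μ_s mg cos θ.
Hence tan θ = μ_s = 0.87, so θ = arctan(0.87) = 41.0233°.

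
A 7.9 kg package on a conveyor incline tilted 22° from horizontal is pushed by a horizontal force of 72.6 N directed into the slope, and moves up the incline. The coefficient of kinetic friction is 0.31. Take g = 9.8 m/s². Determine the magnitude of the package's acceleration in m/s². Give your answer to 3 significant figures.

0.966 m/s²

The horizontal push has components F cos 22° = 72.6 × 0.9272 = 67.315 N up the incline and F sin 22° = 72.6 × 0.3746 = 27.196 N pressing into the surface.
The normal force is therefore N = mg cos 22° + F sin 22° = 71.784 + 27.196 = 98.980 N, and kinetic friction down the slope is μN = 0.31 × 98.980 = 30.684 N.
Along the incline: F cos 22° − mg sin 22° − μN = ma, so 67.315 − 29.002 − 30.684 = 7.9 a, giving a = 0.9657 m/s².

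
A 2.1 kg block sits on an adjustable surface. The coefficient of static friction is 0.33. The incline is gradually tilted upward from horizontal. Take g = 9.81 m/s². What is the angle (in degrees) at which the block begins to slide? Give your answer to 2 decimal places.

At the threshold of sliding, static friction is at its maximum μ_s N and exactly balances the weight component along the incline: mg sin θ = μ_s mg cos θ.
Hence tan θ = μ_s = 0.33, so θ = arctan(0.33) = 18.2629°.

18.26°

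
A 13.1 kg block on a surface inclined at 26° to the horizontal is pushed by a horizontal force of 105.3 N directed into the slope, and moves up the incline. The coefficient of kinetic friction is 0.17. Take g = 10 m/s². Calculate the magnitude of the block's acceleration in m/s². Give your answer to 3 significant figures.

The horizontal push has components F cos 26° = 105.3 × 0.8988 = 94.644 N up the incline and F sin 26° = 105.3 × 0.4384 = 46.164 N pressing into the surface.
The normal force is therefore N = mg cos 26° + F sin 26° = 117.743 + 46.164 = 163.907 N, and kinetic friction down the slope is μN = 0.17 × 163.907 = 27.864 N.
Along the incline: F cos 26° − mg sin 26° − μN = ma, so 94.644 − 57.430 − 27.864 = 13.1 a, giving a = 0.7137 m/s².

0.714 m/s²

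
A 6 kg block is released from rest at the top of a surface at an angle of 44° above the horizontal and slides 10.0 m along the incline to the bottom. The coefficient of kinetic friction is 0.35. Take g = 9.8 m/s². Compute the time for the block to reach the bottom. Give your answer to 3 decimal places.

The weight component along the incline is mg sin 44° = 40.846 N and the normal force is N = mg cos 44° = 42.297 N.
Friction up the slope is f = μN = 0.35 × 42.297 = 14.804 N, so the net downslope force is 40.846 − 14.804 = 26.042 N and a = 26.042 / 6 = 4.3403 m/s².
Starting from rest, L = ½at², so t = √(2L/a) = √(2 × 10.0 / 4.3403) = 2.1466 s.

2.147 s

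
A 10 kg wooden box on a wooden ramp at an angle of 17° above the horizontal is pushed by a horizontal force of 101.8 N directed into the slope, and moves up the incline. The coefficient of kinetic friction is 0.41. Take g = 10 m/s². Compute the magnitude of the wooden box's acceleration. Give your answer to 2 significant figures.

1.7 m/s²

The horizontal push has components F cos 17° = 101.8 × 0.9563 = 97.351 N up the incline and F sin 17° = 101.8 × 0.2924 = 29.766 N pressing into the surface.
The normal force is therefore N = mg cos 17° + F sin 17° = 95.630 + 29.766 = 125.396 N, and kinetic friction down the slope is μN = 0.41 × 125.396 = 51.412 N.
Along the incline: F cos 17° − mg sin 17° − μN = ma, so 97.351 − 29.240 − 51.412 = 10 a, giving a = 1.6699 m/s².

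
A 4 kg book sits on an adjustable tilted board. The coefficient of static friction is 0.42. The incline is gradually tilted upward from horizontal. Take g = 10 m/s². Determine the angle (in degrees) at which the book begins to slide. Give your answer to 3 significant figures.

22.8°

At the threshold of sliding, static friction is at its maximum μ_s N and exactly balances the weight component along the incline: mg sin θ = μ_s mg cos θ.
Hence tan θ = μ_s = 0.42, so θ = arctan(0.42) = 22.7824°.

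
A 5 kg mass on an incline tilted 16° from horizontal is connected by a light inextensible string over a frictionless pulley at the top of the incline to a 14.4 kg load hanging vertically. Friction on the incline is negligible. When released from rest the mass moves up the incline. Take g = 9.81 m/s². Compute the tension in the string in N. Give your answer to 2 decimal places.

For the mass on the incline: the weight component along the slope is m₁g sin 16° = 5 × 9.81 × 0.2756 = 13.518 N and the normal force is N = m₁g cos 16° = 47.150 N.
Newton's second law for the mass (up-slope positive): T − 13.518 = 5 a. For the hanging load (downward positive): 14.4 × 9.81 − T = 14.4 a.
Adding the two equations eliminates T: 127.746 = 19.4 a, so a = 6.5848 m/s².
Then from the hanging load's equation, T = 14.4 × (9.81 − 6.5848) = 46.443 N.

46.44 N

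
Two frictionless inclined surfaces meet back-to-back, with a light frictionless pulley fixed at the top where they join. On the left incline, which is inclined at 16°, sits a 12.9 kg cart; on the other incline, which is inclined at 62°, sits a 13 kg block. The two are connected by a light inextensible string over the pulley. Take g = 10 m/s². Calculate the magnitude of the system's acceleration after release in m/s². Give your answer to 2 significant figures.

Resolve each weight along its own incline: the 12.9 kg mass has component 12.9 × 10 × sin 16° = 35.557 N down its slope, and the 13 kg mass has 13 × 10 × sin 62° = 114.783 N down its slope.
The 13 kg side's 114.783 N exceeds the other side's 35.557 N, so that mass slides down and the 12.9 kg mass slides up. Taking that direction as positive, Newton's second law for the whole system gives 114.783 − 35.557 = (12.9 + 13) a, so a = 79.226 / 25.9 = 3.0589 m/s².

3.1 m/s²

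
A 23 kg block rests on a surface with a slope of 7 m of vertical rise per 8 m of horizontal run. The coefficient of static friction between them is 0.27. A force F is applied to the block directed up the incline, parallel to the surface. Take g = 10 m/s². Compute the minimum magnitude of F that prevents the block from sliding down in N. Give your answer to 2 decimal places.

104.72 N

The normal force is N = mg cos 41.19° = 173.093 N. With F at its minimum the block is on the verge of sliding down, so static friction is at its maximum μ_s N = 0.27 × 173.093 = 46.735 N and acts up the slope.
Equilibrium along the incline: F + μ_s N = mg sin 41.19°, so F = 151.456 − 46.735 = 104.721 N.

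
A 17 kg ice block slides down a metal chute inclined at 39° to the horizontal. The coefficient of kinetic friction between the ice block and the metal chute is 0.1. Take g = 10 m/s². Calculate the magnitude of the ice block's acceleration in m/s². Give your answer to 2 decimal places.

Resolving the weight along the incline: the component pulling the ice block down the slope is mg sin 39° = 17 × 10 × 0.6293 = 106.981 N, and the normal force is N = mg cos 39° = 17 × 10 × 0.7771 = 132.107 N.
Kinetic friction acts up the slope with magnitude f = μN = 0.1 × 132.107 = 13.211 N.
Net force along the incline is 106.981 − 13.211 = 93.770 N, so a = 93.770 / 17 = 5.5159 m/s².

5.52 m/s²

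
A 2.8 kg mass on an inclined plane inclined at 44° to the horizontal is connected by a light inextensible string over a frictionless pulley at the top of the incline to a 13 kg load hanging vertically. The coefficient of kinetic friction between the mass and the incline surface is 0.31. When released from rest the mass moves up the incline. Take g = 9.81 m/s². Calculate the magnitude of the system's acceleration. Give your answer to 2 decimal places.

6.48 m/s²

For the mass on the incline: the weight component along the slope is m₁g sin 44° = 2.8 × 9.81 × 0.6947 = 19.082 N and the normal force is N = m₁g cos 44° = 19.759 N.
Kinetic friction opposes the mass's motion up the incline: f = μN = 0.31 × 19.759 = 6.125 N acting down the slope.
Newton's second law for the mass (up-slope positive): T − 19.082 − 6.125 = 2.8 a. For the hanging load (downward positive): 13 × 9.81 − T = 13 a.
Adding the two equations eliminates T: 102.323 = 15.8 a, so a = 6.4761 m/s².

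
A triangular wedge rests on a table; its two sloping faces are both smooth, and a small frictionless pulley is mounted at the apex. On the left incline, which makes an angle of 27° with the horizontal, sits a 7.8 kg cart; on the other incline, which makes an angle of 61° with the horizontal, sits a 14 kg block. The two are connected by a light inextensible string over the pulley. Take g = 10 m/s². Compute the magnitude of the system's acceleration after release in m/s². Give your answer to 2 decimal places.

Resolve each weight along its own incline: the 7.8 kg mass has component 7.8 × 10 × sin 27° = 35.411 N down its slope, and the 14 kg mass has 14 × 10 × sin 61° = 122.447 N down its slope.
The 14 kg side's 122.447 N exceeds the other side's 35.411 N, so that mass slides down and the 7.8 kg mass slides up. Taking that direction as positive, Newton's second law for the whole system gives 122.447 − 35.411 = (7.8 + 14) a, so a = 87.036 / 21.8 = 3.9925 m/s².

3.99 m/s²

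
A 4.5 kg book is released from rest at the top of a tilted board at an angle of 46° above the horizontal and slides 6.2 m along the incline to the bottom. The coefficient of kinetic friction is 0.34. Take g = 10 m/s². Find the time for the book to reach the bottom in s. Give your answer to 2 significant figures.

The weight component along the incline is mg sin 46° = 32.370 N and the normal force is N = mg cos 46° = 31.260 N.
Friction up the slope is f = μN = 0.34 × 31.260 = 10.628 N, so the net downslope force is 32.370 − 10.628 = 21.742 N and a = 21.742 / 4.5 = 4.8316 m/s².
Starting from rest, L = ½at², so t = √(2L/a) = √(2 × 6.2 / 4.8316) = 1.6020 s.

1.6 s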